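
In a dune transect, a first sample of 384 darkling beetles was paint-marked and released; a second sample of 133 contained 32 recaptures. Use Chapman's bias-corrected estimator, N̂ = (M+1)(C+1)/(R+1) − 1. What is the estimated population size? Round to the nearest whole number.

N̂ = (384+1)(133+1)/(32+1) − 1 = 385·134/33 − 1
= 51590/33 − 1 ≈ 1563.3 − 1 ≈ 1562.3 → 1562

N ≈ 1562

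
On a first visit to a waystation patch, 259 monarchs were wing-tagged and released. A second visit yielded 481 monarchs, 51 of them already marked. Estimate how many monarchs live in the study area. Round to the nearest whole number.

The marked fraction in the recapture sample should equal the marked fraction in the population: 51/481 = 259/N.
N = (259 × 481) / 51 = 124579 / 51 ≈ 2442.7 → 2443

N ≈ 2443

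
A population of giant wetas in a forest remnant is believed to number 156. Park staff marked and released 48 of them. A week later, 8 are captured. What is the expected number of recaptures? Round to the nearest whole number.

expected recaptures ≈ 2

The marked fraction of the population is 48/156, so in a sample of 8 expect C·(M/N) marked.
E[R] = 48 × 8 / 156 = 384 / 156 ≈ 2.46 → 2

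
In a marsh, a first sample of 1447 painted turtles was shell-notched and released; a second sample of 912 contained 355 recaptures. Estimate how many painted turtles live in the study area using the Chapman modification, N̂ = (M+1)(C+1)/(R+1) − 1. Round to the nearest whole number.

N ≈ 3713

N̂ = (1447+1)(912+1)/(355+1) − 1 = 1448·913/356 − 1
= 1322024/356 − 1 ≈ 3713.6 − 1 ≈ 3712.6 → 3713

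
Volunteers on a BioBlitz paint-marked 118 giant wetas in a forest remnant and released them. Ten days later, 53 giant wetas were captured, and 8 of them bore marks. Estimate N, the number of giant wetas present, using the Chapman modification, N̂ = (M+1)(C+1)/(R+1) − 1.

N̂ = (118+1)(53+1)/(8+1) − 1 = 119·54/9 − 1
= 6426/9 − 1 = 714 − 1 = 713

N = 713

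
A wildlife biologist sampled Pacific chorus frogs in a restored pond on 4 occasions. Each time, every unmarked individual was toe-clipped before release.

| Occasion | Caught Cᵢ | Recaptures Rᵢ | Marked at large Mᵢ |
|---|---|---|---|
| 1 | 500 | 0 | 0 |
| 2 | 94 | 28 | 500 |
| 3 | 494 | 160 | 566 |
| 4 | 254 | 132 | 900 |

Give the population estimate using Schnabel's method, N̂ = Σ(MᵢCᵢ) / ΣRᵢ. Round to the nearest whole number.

Σ MᵢCᵢ = 0·500 + 500·94 + 566·494 + 900·254 = 0 + 47000 + 279604 + 228600 = 555204
Σ Rᵢ = 0 + 28 + 160 + 132 = 320
N̂ = 555204 / 320 ≈ 1735.0 → 1735

N ≈ 1735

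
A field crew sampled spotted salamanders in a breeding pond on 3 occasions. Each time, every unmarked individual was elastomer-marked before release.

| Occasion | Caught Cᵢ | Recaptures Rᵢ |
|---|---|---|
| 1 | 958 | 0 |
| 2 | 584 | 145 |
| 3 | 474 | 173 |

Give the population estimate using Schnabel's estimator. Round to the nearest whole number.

Marked at large before each occasion: Mᵢ = Σⱼ<ᵢ (Cⱼ − Rⱼ) → M1=0, M2=958, M3=1397
Σ MᵢCᵢ = 0·958 + 958·584 + 1397·474 = 0 + 559472 + 662178 = 1221650
Σ Rᵢ = 0 + 145 + 173 = 318
N̂ = 1221650 / 318 ≈ 3841.7 → 3842

N ≈ 3842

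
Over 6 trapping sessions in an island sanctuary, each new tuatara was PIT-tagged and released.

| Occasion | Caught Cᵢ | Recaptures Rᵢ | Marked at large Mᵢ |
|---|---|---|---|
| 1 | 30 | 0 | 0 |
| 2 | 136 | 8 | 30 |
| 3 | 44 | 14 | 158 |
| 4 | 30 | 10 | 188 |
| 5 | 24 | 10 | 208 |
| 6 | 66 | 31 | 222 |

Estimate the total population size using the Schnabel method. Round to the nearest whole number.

Σ MᵢCᵢ = 0·30 + 30·136 + 158·44 + 188·30 + 208·24 + 222·66 = 0 + 4080 + 6952 + 5640 + 4992 + 14652 = 36316
Σ Rᵢ = 0 + 8 + 14 + 10 + 10 + 31 = 73
N̂ = 36316 / 73 ≈ 497.48 → 497

N ≈ 497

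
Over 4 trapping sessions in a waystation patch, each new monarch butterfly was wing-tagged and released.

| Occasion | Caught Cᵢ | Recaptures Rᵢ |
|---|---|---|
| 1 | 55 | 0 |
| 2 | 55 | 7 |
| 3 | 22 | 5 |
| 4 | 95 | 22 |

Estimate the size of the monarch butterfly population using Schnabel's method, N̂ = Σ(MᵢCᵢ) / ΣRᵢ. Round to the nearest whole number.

Marked at large before each occasion: Mᵢ = Σⱼ<ᵢ (Cⱼ − Rⱼ) → M1=0, M2=55, M3=103, M4=120
Σ MᵢCᵢ = 0·55 + 55·55 + 103·22 + 120·95 = 0 + 3025 + 2266 + 11400 = 16691
Σ Rᵢ = 0 + 7 + 5 + 22 = 34
N̂ = 16691 / 34 ≈ 490.9 → 491

N ≈ 491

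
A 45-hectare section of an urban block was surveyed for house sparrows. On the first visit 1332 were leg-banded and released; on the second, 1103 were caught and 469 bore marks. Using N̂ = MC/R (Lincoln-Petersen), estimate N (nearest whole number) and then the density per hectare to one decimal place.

N̂ = 1332·1103/469 = 1469196/469 ≈ 3132.6 → 3133
Density = N̂ / area = 3133 / 45 ≈ 69.62 → 69.6 per hectare

density ≈ 69.6 house sparrows per hectare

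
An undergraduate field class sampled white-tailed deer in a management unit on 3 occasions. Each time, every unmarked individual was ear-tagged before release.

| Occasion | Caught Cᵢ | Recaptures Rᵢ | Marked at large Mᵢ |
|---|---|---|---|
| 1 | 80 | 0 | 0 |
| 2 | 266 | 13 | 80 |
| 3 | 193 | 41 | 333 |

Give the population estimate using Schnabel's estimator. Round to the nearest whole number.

Σ MᵢCᵢ = 0·80 + 80·266 + 333·193 = 0 + 21280 + 64269 = 85549
Σ Rᵢ = 0 + 13 + 41 = 54
N̂ = 85549 / 54 ≈ 1584.2 → 1584

N ≈ 1584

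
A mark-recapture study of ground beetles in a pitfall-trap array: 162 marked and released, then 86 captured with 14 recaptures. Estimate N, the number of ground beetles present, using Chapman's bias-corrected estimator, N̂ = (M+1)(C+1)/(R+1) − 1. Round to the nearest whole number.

N̂ = (162+1)(86+1)/(14+1) − 1 = 163·87/15 − 1
= 14181/15 − 1 ≈ 945.4 − 1 ≈ 944.4 → 944

N ≈ 944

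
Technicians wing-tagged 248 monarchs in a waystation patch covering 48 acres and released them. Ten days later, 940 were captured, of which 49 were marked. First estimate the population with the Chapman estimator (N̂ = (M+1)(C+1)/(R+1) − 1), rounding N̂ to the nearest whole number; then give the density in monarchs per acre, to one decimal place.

N̂ = 249·941/50 − 1 = 234309/50 − 1 ≈ 4685.2 → 4685
Density = N̂ / area = 4685 / 48 ≈ 97.60 → 97.6 per acre

density ≈ 97.6 monarchs per acre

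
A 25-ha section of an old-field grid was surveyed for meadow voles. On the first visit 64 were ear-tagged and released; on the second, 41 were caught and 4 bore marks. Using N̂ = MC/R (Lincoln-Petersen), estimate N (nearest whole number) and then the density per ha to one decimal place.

density ≈ 26.2 meadow voles per ha

N̂ = 64·41/4 = 2624/4 = 656
Density = N̂ / area = 656 / 25 ≈ 26.24 → 26.2 per ha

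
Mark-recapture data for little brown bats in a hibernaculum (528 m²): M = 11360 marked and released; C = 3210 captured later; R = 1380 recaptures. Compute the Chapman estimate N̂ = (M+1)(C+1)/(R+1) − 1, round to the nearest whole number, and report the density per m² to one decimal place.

density ≈ 50.0 little brown bats per m²

N̂ = 11361·3211/1381 − 1 = 36480171/1381 − 1 ≈ 26414.8 → 26415
Density = N̂ / area = 26415 / 528 ≈ 50.03 → 50.0 per m²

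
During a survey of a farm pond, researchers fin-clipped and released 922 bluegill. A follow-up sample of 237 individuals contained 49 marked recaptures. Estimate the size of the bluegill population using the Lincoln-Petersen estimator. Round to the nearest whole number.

N ≈ 4459

Lincoln-Petersen assumes M/N = R/C, so N = M·C / R.
N = (922 × 237) / 49 = 218514 / 49 ≈ 4459.47 → 4459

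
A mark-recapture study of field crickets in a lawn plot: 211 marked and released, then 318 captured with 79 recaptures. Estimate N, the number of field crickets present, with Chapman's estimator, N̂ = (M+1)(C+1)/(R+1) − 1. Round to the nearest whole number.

N ≈ 844

N̂ = (211+1)(318+1)/(79+1) − 1 = 212·319/80 − 1
= 67628/80 − 1 ≈ 845.4 − 1 ≈ 844.4 → 844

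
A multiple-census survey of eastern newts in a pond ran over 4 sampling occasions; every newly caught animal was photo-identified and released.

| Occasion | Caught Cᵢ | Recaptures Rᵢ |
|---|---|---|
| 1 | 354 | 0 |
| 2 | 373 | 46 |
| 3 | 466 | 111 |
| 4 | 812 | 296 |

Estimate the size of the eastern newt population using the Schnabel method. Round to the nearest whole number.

Marked at large before each occasion: Mᵢ = Σⱼ<ᵢ (Cⱼ − Rⱼ) → M1=0, M2=354, M3=681, M4=1036
Σ MᵢCᵢ = 0·354 + 354·373 + 681·466 + 1036·812 = 0 + 132042 + 317346 + 841232 = 1290620
Σ Rᵢ = 0 + 46 + 111 + 296 = 453
N̂ = 1290620 / 453 ≈ 2849.1 → 2849

N ≈ 2849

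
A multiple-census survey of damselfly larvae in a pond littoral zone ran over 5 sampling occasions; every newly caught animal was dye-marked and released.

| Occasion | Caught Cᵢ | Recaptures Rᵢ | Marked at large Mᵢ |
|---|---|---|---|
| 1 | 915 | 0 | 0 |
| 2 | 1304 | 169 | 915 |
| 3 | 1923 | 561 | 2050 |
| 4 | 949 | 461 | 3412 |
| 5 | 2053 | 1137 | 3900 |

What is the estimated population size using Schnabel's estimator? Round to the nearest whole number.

N ≈ 7036

Σ MᵢCᵢ = 0·915 + 915·1304 + 2050·1923 + 3412·949 + 3900·2053 = 0 + 1193160 + 3942150 + 3237988 + 8006700 = 16379998
Σ Rᵢ = 0 + 169 + 561 + 461 + 1137 = 2328
N̂ = 16379998 / 2328 ≈ 7036.1 → 7036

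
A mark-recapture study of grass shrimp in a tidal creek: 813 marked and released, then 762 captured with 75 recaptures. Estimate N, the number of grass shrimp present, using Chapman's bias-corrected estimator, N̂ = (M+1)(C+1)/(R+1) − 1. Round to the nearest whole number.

N̂ = (813+1)(762+1)/(75+1) − 1 = 814·763/76 − 1
= 621082/76 − 1 ≈ 8172.1 − 1 ≈ 8171.1 → 8171

N ≈ 8171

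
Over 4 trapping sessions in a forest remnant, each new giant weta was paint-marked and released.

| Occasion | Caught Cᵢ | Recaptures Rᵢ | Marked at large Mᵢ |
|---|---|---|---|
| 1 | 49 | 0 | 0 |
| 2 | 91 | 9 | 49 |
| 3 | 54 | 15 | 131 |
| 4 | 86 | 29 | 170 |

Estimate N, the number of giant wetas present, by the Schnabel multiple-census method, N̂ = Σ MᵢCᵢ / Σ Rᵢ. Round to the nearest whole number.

N ≈ 493

Σ MᵢCᵢ = 0·49 + 49·91 + 131·54 + 170·86 = 0 + 4459 + 7074 + 14620 = 26153
Σ Rᵢ = 0 + 9 + 15 + 29 = 53
N̂ = 26153 / 53 ≈ 493.45 → 493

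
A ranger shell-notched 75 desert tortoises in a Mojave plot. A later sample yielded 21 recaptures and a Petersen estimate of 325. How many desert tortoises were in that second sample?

C = 91

From N = M·C/R: C = N·R / M = 325·21 / 75 = 6825 / 75 = 91.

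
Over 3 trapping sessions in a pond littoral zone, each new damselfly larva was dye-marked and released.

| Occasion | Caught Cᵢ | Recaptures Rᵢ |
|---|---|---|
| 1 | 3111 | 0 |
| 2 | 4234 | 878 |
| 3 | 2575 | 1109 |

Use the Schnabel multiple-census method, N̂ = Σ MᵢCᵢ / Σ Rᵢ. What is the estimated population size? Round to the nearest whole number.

N ≈ 15,010

Marked at large before each occasion: Mᵢ = Σⱼ<ᵢ (Cⱼ − Rⱼ) → M1=0, M2=3111, M3=6467
Σ MᵢCᵢ = 0·3111 + 3111·4234 + 6467·2575 = 0 + 13171974 + 16652525 = 29824499
Σ Rᵢ = 0 + 878 + 1109 = 1987
N̂ = 29824499 / 1987 ≈ 15009.8 → 15010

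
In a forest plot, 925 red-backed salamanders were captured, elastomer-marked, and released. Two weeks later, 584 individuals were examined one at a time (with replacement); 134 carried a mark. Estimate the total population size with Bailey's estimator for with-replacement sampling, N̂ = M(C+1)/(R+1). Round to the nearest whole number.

N̂ = 925·(584+1)/(134+1) = 925·585/135 = 541125/135 ≈ 4008.3 → 4008

N ≈ 4008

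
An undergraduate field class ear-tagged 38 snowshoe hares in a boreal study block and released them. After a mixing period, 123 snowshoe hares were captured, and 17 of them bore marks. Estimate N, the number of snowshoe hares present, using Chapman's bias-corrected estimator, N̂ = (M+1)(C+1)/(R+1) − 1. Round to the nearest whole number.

N ≈ 268

N̂ = (38+1)(123+1)/(17+1) − 1 = 39·124/18 − 1
= 4836/18 − 1 ≈ 268.7 − 1 ≈ 267.7 → 268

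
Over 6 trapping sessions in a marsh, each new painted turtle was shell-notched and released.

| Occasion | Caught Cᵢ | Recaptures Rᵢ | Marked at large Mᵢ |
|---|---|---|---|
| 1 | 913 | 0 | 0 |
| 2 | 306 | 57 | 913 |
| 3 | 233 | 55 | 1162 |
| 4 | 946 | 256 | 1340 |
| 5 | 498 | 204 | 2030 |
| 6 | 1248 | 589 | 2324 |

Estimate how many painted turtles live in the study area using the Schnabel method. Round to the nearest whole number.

N ≈ 4935

Σ MᵢCᵢ = 0·913 + 913·306 + 1162·233 + 1340·946 + 2030·498 + 2324·1248 = 0 + 279378 + 270746 + 1267640 + 1010940 + 2900352 = 5729056
Σ Rᵢ = 0 + 57 + 55 + 256 + 204 + 589 = 1161
N̂ = 5729056 / 1161 ≈ 4934.6 → 4935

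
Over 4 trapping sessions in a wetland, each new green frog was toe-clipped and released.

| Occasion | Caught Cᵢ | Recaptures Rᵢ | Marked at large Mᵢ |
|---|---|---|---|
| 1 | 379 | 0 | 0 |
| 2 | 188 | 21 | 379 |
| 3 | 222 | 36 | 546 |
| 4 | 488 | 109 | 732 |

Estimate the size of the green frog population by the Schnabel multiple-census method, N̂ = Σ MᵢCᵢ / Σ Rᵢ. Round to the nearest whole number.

N ≈ 3311

Σ MᵢCᵢ = 0·379 + 379·188 + 546·222 + 732·488 = 0 + 71252 + 121212 + 357216 = 549680
Σ Rᵢ = 0 + 21 + 36 + 109 = 166
N̂ = 549680 / 166 ≈ 3311.3 → 3311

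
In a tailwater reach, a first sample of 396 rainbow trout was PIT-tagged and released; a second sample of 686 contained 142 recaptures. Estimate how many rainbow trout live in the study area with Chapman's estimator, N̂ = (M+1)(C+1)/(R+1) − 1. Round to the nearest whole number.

N ≈ 1906

N̂ = (396+1)(686+1)/(142+1) − 1 = 397·687/143 − 1
= 272739/143 − 1 ≈ 1907.3 − 1 ≈ 1906.3 → 1906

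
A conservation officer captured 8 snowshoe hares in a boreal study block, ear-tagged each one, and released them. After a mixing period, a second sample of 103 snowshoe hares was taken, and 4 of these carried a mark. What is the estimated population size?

N = 206

The marked fraction in the recapture sample should equal the marked fraction in the population: 4/103 = 8/N.
N = (8 × 103) / 4 = 824 / 4 = 206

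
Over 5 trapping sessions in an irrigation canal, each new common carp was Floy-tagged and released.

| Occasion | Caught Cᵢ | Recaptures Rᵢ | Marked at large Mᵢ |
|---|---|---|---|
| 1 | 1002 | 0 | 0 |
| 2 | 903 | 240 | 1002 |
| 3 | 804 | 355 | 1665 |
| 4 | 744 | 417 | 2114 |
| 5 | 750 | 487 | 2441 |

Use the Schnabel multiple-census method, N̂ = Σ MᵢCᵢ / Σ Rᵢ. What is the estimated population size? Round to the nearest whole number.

Σ MᵢCᵢ = 0·1002 + 1002·903 + 1665·804 + 2114·744 + 2441·750 = 0 + 904806 + 1338660 + 1572816 + 1830750 = 5647032
Σ Rᵢ = 0 + 240 + 355 + 417 + 487 = 1499
N̂ = 5647032 / 1499 ≈ 3767.2 → 3767

N ≈ 3767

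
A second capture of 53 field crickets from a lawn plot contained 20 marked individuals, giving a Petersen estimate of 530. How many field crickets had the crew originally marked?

From N = M·C/R: M = N·R / C = 530·20 / 53 = 10600 / 53 = 200.

M = 200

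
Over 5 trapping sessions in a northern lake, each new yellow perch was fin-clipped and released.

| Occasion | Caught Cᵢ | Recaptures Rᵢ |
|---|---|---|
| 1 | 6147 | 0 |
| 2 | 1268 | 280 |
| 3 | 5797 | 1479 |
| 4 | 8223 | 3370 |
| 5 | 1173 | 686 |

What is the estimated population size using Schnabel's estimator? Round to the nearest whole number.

N ≈ 27,938

Marked at large before each occasion: Mᵢ = Σⱼ<ᵢ (Cⱼ − Rⱼ) → M1=0, M2=6147, M3=7135, M4=11453, M5=16306
Σ MᵢCᵢ = 0·6147 + 6147·1268 + 7135·5797 + 11453·8223 + 16306·1173 = 0 + 7794396 + 41361595 + 94178019 + 19126938 = 162460948
Σ Rᵢ = 0 + 280 + 1479 + 3370 + 686 = 5815
N̂ = 162460948 / 5815 ≈ 27938.3 → 27938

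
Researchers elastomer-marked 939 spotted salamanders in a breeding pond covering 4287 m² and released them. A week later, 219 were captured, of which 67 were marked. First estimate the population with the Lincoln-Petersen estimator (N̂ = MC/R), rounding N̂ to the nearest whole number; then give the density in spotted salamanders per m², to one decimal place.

N̂ = 939·219/67 = 205641/67 ≈ 3069.3 → 3069
Density = N̂ / area = 3069 / 4287 ≈ 0.72 → 0.7 per m²

density ≈ 0.7 spotted salamanders per m²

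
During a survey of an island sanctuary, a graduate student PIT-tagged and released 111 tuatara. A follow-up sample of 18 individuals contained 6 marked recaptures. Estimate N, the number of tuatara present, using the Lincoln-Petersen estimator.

N = 333

Lincoln-Petersen assumes M/N = R/C, so N = M·C / R.
N = (111 × 18) / 6 = 1998 / 6 = 333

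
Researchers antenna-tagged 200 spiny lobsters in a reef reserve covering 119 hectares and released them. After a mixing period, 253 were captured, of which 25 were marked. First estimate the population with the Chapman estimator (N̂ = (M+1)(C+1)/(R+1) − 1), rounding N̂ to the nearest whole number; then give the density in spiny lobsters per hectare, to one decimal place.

density ≈ 16.5 spiny lobsters per hectare

N̂ = 201·254/26 − 1 = 51054/26 − 1 ≈ 1962.6 → 1963
Density = N̂ / area = 1963 / 119 ≈ 16.50 → 16.5 per hectare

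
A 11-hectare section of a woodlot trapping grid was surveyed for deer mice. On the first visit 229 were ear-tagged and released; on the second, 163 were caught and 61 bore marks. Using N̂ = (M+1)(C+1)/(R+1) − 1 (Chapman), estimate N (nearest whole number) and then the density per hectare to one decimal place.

N̂ = 230·164/62 − 1 = 37720/62 − 1 ≈ 607.4 → 607
Density = N̂ / area = 607 / 11 ≈ 55.18 → 55.2 per hectare

density ≈ 55.2 deer mice per hectare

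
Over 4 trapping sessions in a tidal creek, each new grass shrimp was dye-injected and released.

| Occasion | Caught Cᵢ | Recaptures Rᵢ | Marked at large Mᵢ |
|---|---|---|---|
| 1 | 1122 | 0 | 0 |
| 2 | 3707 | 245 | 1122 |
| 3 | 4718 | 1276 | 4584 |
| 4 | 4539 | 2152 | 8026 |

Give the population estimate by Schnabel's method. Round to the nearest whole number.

N ≈ 16,939

Σ MᵢCᵢ = 0·1122 + 1122·3707 + 4584·4718 + 8026·4539 = 0 + 4159254 + 21627312 + 36430014 = 62216580
Σ Rᵢ = 0 + 245 + 1276 + 2152 = 3673
N̂ = 62216580 / 3673 ≈ 16938.9 → 16939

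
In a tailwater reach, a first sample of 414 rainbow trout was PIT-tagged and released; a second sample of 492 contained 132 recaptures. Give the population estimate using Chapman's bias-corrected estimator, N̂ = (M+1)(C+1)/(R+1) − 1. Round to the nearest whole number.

N̂ = (414+1)(492+1)/(132+1) − 1 = 415·493/133 − 1
= 204595/133 − 1 ≈ 1538.3 − 1 ≈ 1537.3 → 1537

N ≈ 1537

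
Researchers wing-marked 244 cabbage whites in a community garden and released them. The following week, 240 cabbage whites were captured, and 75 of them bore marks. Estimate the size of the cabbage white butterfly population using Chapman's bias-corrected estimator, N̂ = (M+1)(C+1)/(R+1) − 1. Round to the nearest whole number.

N ≈ 776

N̂ = (244+1)(240+1)/(75+1) − 1 = 245·241/76 − 1
= 59045/76 − 1 ≈ 776.9 − 1 ≈ 775.9 → 776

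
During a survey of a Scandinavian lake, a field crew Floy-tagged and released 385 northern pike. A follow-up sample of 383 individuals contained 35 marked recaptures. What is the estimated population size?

N = 4213

N = (385 × 383) / 35 = 147455 / 35 = 4213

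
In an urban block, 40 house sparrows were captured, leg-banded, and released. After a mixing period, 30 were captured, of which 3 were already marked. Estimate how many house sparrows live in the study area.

N = 400

N = (40 × 30) / 3 = 1200 / 3 = 400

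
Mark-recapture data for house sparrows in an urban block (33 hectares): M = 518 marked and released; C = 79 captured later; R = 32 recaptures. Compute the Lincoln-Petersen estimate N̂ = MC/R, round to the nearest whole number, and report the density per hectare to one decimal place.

N̂ = 518·79/32 = 40922/32 ≈ 1278.8 → 1279
Density = N̂ / area = 1279 / 33 ≈ 38.76 → 38.8 per hectare

density ≈ 38.8 house sparrows per hectare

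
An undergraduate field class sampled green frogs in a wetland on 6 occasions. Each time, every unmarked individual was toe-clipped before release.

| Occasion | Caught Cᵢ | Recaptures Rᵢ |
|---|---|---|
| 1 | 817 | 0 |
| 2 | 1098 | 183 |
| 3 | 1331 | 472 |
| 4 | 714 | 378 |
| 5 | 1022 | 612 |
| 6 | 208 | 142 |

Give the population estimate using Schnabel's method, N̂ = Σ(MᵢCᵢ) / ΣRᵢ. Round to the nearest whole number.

Marked at large before each occasion: Mᵢ = Σⱼ<ᵢ (Cⱼ − Rⱼ) → M1=0, M2=817, M3=1732, M4=2591, M5=2927, M6=3337
Σ MᵢCᵢ = 0·817 + 817·1098 + 1732·1331 + 2591·714 + 2927·1022 + 3337·208 = 0 + 897066 + 2305292 + 1849974 + 2991394 + 694096 = 8737822
Σ Rᵢ = 0 + 183 + 472 + 378 + 612 + 142 = 1787
N̂ = 8737822 / 1787 ≈ 4889.7 → 4890

N ≈ 4890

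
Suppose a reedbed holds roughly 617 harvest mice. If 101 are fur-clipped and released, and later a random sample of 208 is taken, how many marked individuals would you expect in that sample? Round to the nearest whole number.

The marked fraction of the population is 101/617, so in a sample of 208 expect C·(M/N) marked.
E[R] = 101 × 208 / 617 = 21008 / 617 ≈ 34.0 → 34

expected recaptures ≈ 34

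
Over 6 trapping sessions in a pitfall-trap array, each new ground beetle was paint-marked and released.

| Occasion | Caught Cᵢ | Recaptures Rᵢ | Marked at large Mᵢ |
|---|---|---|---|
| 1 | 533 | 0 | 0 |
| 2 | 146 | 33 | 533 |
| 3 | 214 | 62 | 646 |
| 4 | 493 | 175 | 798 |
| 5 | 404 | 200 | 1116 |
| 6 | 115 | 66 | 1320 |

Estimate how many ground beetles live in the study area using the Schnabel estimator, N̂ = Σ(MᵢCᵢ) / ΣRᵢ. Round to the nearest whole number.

N ≈ 2261

Σ MᵢCᵢ = 0·533 + 533·146 + 646·214 + 798·493 + 1116·404 + 1320·115 = 0 + 77818 + 138244 + 393414 + 450864 + 151800 = 1212140
Σ Rᵢ = 0 + 33 + 62 + 175 + 200 + 66 = 536
N̂ = 1212140 / 536 ≈ 2261.46 → 2261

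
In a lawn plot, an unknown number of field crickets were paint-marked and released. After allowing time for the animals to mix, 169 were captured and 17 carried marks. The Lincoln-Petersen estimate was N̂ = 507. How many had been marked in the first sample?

M = 51

From N = M·C/R: M = N·R / C = 507·17 / 169 = 8619 / 169 = 51.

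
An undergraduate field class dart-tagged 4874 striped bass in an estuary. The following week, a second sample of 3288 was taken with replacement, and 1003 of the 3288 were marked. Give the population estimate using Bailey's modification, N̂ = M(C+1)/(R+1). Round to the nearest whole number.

N ≈ 15,967

N̂ = 4874·(3288+1)/(1003+1) = 4874·3289/1004 = 16030586/1004 ≈ 15966.7 → 15967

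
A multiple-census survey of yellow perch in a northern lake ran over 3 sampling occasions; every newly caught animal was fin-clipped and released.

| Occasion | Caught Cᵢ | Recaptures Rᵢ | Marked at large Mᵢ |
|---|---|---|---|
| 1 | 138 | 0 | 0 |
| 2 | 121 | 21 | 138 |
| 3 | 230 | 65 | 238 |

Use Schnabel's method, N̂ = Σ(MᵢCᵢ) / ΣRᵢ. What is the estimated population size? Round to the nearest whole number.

Σ MᵢCᵢ = 0·138 + 138·121 + 238·230 = 0 + 16698 + 54740 = 71438
Σ Rᵢ = 0 + 21 + 65 = 86
N̂ = 71438 / 86 ≈ 830.7 → 831

N ≈ 831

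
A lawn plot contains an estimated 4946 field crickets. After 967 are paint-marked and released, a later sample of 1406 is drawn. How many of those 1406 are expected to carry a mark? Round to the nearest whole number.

The marked fraction of the population is 967/4946, so in a sample of 1406 expect C·(M/N) marked.
E[R] = 967 × 1406 / 4946 = 1359602 / 4946 ≈ 274.9 → 275

expected recaptures ≈ 275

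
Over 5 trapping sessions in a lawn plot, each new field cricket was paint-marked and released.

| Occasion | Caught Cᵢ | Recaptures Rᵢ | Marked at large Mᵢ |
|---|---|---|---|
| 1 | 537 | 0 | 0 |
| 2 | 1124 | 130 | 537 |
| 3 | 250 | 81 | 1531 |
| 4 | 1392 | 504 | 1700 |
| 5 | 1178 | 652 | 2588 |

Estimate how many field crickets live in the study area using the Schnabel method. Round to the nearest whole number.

N ≈ 4683

Σ MᵢCᵢ = 0·537 + 537·1124 + 1531·250 + 1700·1392 + 2588·1178 = 0 + 603588 + 382750 + 2366400 + 3048664 = 6401402
Σ Rᵢ = 0 + 130 + 81 + 504 + 652 = 1367
N̂ = 6401402 / 1367 ≈ 4682.8 → 4683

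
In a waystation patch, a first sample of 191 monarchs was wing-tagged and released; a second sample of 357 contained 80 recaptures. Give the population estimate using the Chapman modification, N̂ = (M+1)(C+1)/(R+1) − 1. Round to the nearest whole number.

N̂ = (191+1)(357+1)/(80+1) − 1 = 192·358/81 − 1
= 68736/81 − 1 ≈ 848.6 − 1 ≈ 847.6 → 848

N ≈ 848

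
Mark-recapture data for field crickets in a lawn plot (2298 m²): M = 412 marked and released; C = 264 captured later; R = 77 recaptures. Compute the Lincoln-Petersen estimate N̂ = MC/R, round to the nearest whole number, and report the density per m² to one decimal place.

density ≈ 0.6 field crickets per m²

N̂ = 412·264/77 = 108768/77 ≈ 1412.6 → 1413
Density = N̂ / area = 1413 / 2298 ≈ 0.61 → 0.6 per m²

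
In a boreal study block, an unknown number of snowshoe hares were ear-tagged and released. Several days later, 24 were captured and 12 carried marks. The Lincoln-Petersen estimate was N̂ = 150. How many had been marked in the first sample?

M = 75

From N = M·C/R: M = N·R / C = 150·12 / 24 = 1800 / 24 = 75.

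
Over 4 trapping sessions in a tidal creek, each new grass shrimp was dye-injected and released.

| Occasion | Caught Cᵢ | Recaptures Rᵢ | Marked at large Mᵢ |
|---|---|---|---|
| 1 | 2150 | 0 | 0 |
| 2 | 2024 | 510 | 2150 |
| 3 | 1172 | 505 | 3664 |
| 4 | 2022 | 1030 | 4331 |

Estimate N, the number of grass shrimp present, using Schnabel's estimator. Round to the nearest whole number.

N ≈ 8510

Σ MᵢCᵢ = 0·2150 + 2150·2024 + 3664·1172 + 4331·2022 = 0 + 4351600 + 4294208 + 8757282 = 17403090
Σ Rᵢ = 0 + 510 + 505 + 1030 = 2045
N̂ = 17403090 / 2045 ≈ 8510.1 → 8510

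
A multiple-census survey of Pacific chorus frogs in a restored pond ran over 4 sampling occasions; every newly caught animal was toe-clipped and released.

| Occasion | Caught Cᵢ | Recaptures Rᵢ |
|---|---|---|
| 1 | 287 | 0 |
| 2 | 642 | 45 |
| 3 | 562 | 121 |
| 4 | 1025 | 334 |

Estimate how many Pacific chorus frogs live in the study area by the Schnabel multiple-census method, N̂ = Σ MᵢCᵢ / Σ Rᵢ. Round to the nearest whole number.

Marked at large before each occasion: Mᵢ = Σⱼ<ᵢ (Cⱼ − Rⱼ) → M1=0, M2=287, M3=884, M4=1325
Σ MᵢCᵢ = 0·287 + 287·642 + 884·562 + 1325·1025 = 0 + 184254 + 496808 + 1358125 = 2039187
Σ Rᵢ = 0 + 45 + 121 + 334 = 500
N̂ = 2039187 / 500 ≈ 4078.4 → 4078

N ≈ 4078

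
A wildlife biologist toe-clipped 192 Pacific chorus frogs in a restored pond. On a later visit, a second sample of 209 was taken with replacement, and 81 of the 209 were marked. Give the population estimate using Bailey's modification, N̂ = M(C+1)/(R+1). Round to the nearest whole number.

N ≈ 492

N̂ = 192·(209+1)/(81+1) = 192·210/82 = 40320/82 ≈ 491.7 → 492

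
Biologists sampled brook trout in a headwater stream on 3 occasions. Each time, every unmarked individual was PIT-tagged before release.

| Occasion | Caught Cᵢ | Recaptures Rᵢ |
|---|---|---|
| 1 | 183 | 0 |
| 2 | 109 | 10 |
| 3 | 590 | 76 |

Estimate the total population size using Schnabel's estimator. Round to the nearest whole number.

Marked at large before each occasion: Mᵢ = Σⱼ<ᵢ (Cⱼ − Rⱼ) → M1=0, M2=183, M3=282
Σ MᵢCᵢ = 0·183 + 183·109 + 282·590 = 0 + 19947 + 166380 = 186327
Σ Rᵢ = 0 + 10 + 76 = 86
N̂ = 186327 / 86 ≈ 2166.6 → 2167

N ≈ 2167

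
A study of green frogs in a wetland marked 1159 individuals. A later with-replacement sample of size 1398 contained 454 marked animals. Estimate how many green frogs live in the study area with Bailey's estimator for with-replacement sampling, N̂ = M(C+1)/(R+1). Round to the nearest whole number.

N ≈ 3564

N̂ = 1159·(1398+1)/(454+1) = 1159·1399/455 = 1621441/455 ≈ 3563.6 → 3564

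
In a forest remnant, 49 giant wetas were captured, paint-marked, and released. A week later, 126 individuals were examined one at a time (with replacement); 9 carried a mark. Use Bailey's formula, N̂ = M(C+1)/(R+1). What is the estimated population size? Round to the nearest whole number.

N̂ = 49·(126+1)/(9+1) = 49·127/10 = 6223/10 ≈ 622.3 → 622

N ≈ 622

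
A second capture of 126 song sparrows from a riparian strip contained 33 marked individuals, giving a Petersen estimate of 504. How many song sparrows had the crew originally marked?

M = 132

From N = M·C/R: M = N·R / C = 504·33 / 126 = 16632 / 126 = 132.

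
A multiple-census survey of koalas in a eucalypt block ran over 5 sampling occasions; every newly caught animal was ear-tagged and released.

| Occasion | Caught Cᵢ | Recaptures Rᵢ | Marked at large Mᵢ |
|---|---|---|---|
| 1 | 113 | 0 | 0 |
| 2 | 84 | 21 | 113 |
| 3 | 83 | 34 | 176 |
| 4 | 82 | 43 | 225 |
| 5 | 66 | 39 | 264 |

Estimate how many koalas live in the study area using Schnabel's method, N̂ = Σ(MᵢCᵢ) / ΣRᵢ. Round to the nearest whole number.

N ≈ 438

Σ MᵢCᵢ = 0·113 + 113·84 + 176·83 + 225·82 + 264·66 = 0 + 9492 + 14608 + 18450 + 17424 = 59974
Σ Rᵢ = 0 + 21 + 34 + 43 + 39 = 137
N̂ = 59974 / 137 ≈ 437.8 → 438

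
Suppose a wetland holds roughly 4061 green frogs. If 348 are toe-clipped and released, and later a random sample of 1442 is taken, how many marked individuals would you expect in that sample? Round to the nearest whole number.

expected recaptures ≈ 124

Expected recaptures E[R] = M·C / N.
E[R] = 348 × 1442 / 4061 = 501816 / 4061 ≈ 123.6 → 124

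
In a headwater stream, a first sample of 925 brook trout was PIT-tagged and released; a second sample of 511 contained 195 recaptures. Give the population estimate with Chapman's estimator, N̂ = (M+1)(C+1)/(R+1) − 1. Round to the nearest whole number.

N ≈ 2418

N̂ = (925+1)(511+1)/(195+1) − 1 = 926·512/196 − 1
= 474112/196 − 1 ≈ 2418.9 − 1 ≈ 2417.9 → 2418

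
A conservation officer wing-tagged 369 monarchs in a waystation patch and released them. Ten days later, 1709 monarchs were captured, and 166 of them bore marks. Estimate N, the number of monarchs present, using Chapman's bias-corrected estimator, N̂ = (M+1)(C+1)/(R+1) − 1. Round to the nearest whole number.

N̂ = (369+1)(1709+1)/(166+1) − 1 = 370·1710/167 − 1
= 632700/167 − 1 ≈ 3788.6 − 1 ≈ 3787.6 → 3788

N ≈ 3788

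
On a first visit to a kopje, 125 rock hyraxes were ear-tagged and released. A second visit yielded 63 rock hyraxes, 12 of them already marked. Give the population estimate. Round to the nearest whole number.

N ≈ 656

If marked individuals mix randomly, R/C ≈ M/N, giving N ≈ M·C/R.
N = (125 × 63) / 12 = 7875 / 12 ≈ 656.2 → 656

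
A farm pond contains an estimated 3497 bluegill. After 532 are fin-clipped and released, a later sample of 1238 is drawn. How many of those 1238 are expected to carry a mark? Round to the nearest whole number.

expected recaptures ≈ 188

Expected recaptures E[R] = M·C / N.
E[R] = 532 × 1238 / 3497 = 658616 / 3497 ≈ 188.3 → 188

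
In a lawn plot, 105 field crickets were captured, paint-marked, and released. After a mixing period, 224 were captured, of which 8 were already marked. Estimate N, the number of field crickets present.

N = (105 × 224) / 8 = 23520 / 8 = 2940

N = 2940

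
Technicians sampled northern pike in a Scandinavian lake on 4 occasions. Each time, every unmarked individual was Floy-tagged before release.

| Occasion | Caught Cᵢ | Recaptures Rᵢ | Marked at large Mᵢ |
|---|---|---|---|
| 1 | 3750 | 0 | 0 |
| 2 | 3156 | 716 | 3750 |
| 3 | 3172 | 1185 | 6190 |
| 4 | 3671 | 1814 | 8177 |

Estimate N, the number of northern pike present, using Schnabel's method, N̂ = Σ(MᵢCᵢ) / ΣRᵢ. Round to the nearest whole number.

N ≈ 16,551

Σ MᵢCᵢ = 0·3750 + 3750·3156 + 6190·3172 + 8177·3671 = 0 + 11835000 + 19634680 + 30017767 = 61487447
Σ Rᵢ = 0 + 716 + 1185 + 1814 = 3715
N̂ = 61487447 / 3715 ≈ 16551.1 → 16551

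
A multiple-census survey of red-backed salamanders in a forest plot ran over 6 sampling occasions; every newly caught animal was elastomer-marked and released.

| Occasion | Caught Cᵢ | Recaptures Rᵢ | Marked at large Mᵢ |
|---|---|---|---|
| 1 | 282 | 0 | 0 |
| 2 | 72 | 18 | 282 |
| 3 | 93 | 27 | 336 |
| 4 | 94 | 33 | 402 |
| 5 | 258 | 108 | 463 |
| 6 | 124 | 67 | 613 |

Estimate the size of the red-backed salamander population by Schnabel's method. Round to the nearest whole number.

Σ MᵢCᵢ = 0·282 + 282·72 + 336·93 + 402·94 + 463·258 + 613·124 = 0 + 20304 + 31248 + 37788 + 119454 + 76012 = 284806
Σ Rᵢ = 0 + 18 + 27 + 33 + 108 + 67 = 253
N̂ = 284806 / 253 ≈ 1125.7 → 1126

N ≈ 1126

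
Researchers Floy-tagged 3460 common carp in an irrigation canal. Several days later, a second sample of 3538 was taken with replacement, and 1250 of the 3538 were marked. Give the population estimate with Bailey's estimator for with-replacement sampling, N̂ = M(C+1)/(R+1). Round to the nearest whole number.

N̂ = 3460·(3538+1)/(1250+1) = 3460·3539/1251 = 12244940/1251 ≈ 9788.1 → 9788

N ≈ 9788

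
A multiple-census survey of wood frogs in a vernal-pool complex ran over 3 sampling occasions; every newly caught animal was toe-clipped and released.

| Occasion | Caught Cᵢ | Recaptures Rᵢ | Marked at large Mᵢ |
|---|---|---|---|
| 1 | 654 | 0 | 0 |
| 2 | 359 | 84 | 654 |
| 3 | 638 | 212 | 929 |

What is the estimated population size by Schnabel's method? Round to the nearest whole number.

Σ MᵢCᵢ = 0·654 + 654·359 + 929·638 = 0 + 234786 + 592702 = 827488
Σ Rᵢ = 0 + 84 + 212 = 296
N̂ = 827488 / 296 ≈ 2795.6 → 2796

N ≈ 2796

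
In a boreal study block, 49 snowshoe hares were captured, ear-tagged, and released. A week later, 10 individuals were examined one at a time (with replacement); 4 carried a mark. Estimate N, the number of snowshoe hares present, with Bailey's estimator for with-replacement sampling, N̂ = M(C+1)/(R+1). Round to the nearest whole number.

N ≈ 108

N̂ = 49·(10+1)/(4+1) = 49·11/5 = 539/5 ≈ 107.8 → 108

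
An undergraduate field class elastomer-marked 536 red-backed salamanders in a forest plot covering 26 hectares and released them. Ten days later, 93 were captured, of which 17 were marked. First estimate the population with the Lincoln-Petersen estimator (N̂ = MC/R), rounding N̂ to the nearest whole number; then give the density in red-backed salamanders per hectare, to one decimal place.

N̂ = 536·93/17 = 49848/17 ≈ 2932.2 → 2932
Density = N̂ / area = 2932 / 26 ≈ 112.77 → 112.8 per hectare

density ≈ 112.8 red-backed salamanders per hectare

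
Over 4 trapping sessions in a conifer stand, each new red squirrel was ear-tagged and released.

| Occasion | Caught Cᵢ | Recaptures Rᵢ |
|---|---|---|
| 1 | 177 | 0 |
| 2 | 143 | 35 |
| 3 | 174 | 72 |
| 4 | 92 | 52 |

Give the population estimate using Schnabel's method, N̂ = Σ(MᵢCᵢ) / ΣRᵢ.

Marked at large before each occasion: Mᵢ = Σⱼ<ᵢ (Cⱼ − Rⱼ) → M1=0, M2=177, M3=285, M4=387
Σ MᵢCᵢ = 0·177 + 177·143 + 285·174 + 387·92 = 0 + 25311 + 49590 + 35604 = 110505
Σ Rᵢ = 0 + 35 + 72 + 52 = 159
N̂ = 110505 / 159 = 695

N = 695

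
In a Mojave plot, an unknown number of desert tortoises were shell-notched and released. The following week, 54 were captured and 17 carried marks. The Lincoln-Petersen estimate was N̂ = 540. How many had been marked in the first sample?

M = 170

From N = M·C/R: M = N·R / C = 540·17 / 54 = 9180 / 54 = 170.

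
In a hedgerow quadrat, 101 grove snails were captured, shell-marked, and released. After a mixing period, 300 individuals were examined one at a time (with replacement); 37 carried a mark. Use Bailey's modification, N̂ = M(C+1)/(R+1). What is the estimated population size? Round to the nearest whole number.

N ≈ 800

N̂ = 101·(300+1)/(37+1) = 101·301/38 = 30401/38 ≈ 800.0 → 800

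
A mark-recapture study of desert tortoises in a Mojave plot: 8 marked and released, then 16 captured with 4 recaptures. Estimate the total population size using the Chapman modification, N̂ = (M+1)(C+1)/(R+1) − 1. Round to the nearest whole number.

N ≈ 30

N̂ = (8+1)(16+1)/(4+1) − 1 = 9·17/5 − 1
= 153/5 − 1 ≈ 30.6 − 1 ≈ 29.6 → 30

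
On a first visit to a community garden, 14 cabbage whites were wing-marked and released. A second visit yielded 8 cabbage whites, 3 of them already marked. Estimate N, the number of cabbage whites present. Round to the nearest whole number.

N ≈ 37

If marked individuals mix randomly, R/C ≈ M/N, giving N ≈ M·C/R.
N = (14 × 8) / 3 = 112 / 3 ≈ 37.3 → 37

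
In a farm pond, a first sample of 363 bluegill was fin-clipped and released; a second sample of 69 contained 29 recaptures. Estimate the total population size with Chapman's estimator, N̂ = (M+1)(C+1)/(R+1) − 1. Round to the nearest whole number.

N ≈ 848

N̂ = (363+1)(69+1)/(29+1) − 1 = 364·70/30 − 1
= 25480/30 − 1 ≈ 849.3 − 1 ≈ 848.3 → 848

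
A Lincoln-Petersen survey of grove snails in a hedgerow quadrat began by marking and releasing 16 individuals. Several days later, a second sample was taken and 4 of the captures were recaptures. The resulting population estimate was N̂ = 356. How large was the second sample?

From N = M·C/R: C = N·R / M = 356·4 / 16 = 1424 / 16 = 89.

C = 89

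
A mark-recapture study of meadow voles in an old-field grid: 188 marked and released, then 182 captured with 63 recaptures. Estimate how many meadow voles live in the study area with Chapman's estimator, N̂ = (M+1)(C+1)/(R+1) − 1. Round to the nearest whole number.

N̂ = (188+1)(182+1)/(63+1) − 1 = 189·183/64 − 1
= 34587/64 − 1 ≈ 540.4 − 1 ≈ 539.4 → 539

N ≈ 539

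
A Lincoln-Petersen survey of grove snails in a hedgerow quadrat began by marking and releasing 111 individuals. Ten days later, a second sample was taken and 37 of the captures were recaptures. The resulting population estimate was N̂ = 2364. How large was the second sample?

From N = M·C/R: C = N·R / M = 2364·37 / 111 = 87468 / 111 = 788.

C = 788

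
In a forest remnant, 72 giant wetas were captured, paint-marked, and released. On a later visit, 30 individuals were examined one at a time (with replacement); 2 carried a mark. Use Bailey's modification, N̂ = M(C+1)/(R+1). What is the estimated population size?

N̂ = 72·(30+1)/(2+1) = 72·31/3 = 2232/3 = 744

N = 744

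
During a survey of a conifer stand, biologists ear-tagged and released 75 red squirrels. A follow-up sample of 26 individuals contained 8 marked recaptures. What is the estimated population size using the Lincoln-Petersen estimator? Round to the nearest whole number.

N ≈ 244

If marked individuals mix randomly, R/C ≈ M/N, giving N ≈ M·C/R.
N = (75 × 26) / 8 = 1950 / 8 ≈ 243.8 → 244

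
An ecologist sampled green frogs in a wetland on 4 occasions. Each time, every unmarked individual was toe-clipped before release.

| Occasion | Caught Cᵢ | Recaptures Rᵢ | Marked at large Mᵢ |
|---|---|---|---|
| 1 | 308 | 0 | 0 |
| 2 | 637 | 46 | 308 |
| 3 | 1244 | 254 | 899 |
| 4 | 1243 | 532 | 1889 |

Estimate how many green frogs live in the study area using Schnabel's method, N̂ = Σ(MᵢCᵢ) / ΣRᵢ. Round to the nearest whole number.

N ≈ 4402

Σ MᵢCᵢ = 0·308 + 308·637 + 899·1244 + 1889·1243 = 0 + 196196 + 1118356 + 2348027 = 3662579
Σ Rᵢ = 0 + 46 + 254 + 532 = 832
N̂ = 3662579 / 832 ≈ 4402.1 → 4402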